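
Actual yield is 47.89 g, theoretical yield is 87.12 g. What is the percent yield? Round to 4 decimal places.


% yield = 100 * actual / theoretical
% yield = 100 * 47.89 / 87.12
% yield = 54.97015611 %, rounded to 4 dp:

54.9702 %


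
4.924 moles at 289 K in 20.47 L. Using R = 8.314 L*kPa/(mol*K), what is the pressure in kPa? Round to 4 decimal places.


PV = nRT, solve for P = nRT / V.
nRT = 4.924 * 8.314 * 289 = 11831.1213
P = 11831.1213 / 20.47
P = 577.97368344 kPa, rounded to 4 dp:

577.9737 kPa


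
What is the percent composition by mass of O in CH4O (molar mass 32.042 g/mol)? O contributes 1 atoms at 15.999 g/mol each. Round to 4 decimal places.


pct = 100 * (n_elem * M_elem) / M_total
mass_contribution = 1 * 15.999 = 15.999 g/mol
pct = 100 * 15.999 / 32.042
pct = 49.93134012 %, rounded to 4 dp:

49.9313 %


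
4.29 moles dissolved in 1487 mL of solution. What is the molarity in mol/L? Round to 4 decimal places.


Convert volume to liters: V_L = V_mL / 1000.
V_L = 1487 / 1000 = 1.487 L
M = n / V_L = 4.29 / 1.487
M = 2.88500336 mol/L, rounded to 4 dp:

2.8850 mol/L


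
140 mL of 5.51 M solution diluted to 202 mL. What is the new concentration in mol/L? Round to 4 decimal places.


Dilution: M1*V1 = M2*V2, solve for M2.
M2 = M1*V1 / V2
M2 = 5.51 * 140 / 202
M2 = 771.4 / 202
M2 = 3.81881188 mol/L, rounded to 4 dp:

3.8188 mol/L


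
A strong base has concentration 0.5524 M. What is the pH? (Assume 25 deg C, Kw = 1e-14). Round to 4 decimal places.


A strong base dissociates completely, so [OH-] equals the given concentration.
pOH = -log10([OH-]) = -log10(0.5524) = 0.257746
pH = 14 - pOH = 14 - 0.257746
pH = 13.742254, rounded to 4 dp:

13.7423


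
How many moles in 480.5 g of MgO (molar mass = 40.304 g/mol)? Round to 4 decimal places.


n = mass / M
n = 480.5 / 40.304
n = 11.92189361 mol, rounded to 4 dp:

11.9219 mol


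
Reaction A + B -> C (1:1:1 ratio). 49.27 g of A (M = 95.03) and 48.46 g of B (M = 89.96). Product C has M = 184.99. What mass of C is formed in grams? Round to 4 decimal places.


Find moles of each reactant; the smaller value is the limiting reagent in a 1:1:1 reaction, so moles_C equals moles of the limiter.
n_A = mass_A / M_A = 49.27 / 95.03 = 0.518468 mol
n_B = mass_B / M_B = 48.46 / 89.96 = 0.538684 mol
Limiting reagent: A (smaller), n_limiting = 0.518468 mol
mass_C = n_limiting * M_C = 0.518468 * 184.99
mass_C = 95.91139532 g, rounded to 4 dp:

95.9114 g


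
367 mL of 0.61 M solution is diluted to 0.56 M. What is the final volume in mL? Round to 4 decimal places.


Dilution: M1*V1 = M2*V2, solve for V2.
V2 = M1*V1 / M2
V2 = 0.61 * 367 / 0.56
V2 = 223.87 / 0.56
V2 = 399.76785714 mL, rounded to 4 dp:

399.7679 mL


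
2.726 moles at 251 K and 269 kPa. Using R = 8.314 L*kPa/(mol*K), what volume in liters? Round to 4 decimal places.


PV = nRT, solve for V = nRT / P.
nRT = 2.726 * 8.314 * 251 = 5688.655
V = 5688.655 / 269
V = 21.14741636 L, rounded to 4 dp:

21.1474 L


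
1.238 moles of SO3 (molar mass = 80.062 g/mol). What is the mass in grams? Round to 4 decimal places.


mass = n * M
mass = 1.238 * 80.062
mass = 99.116756 g, rounded to 4 dp:

99.1168 g


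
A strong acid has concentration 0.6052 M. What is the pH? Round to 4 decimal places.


A strong acid dissociates completely, so [H+] equals the given concentration.
pH = -log10([H+]) = -log10(0.6052)
pH = 0.21810108, rounded to 4 dp:

0.2181


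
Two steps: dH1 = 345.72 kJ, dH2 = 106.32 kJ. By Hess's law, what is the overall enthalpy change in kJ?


Hess's law: enthalpy is a state function, so add the step enthalpies.
dH_total = dH1 + dH2 = 345.72 + (106.32)
dH_total = 452.04 kJ:

452.04 kJ


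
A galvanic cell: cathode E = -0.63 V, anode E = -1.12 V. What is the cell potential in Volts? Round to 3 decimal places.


Standard cell potential: E_cell = E_cathode - E_anode.
E_cell = -0.63 - (-1.12)
E_cell = 0.49 V, rounded to 3 dp:

0.490 V


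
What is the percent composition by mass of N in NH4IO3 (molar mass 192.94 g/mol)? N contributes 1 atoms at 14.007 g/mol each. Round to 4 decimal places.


pct = 100 * (n_elem * M_elem) / M_total
mass_contribution = 1 * 14.007 = 14.007 g/mol
pct = 100 * 14.007 / 192.94
pct = 7.25976988 %, rounded to 4 dp:

7.2598 %


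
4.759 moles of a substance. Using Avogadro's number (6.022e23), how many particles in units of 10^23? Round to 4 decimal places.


N = n * NA, then divide by 1e23 for the requested units.
N / 1e23 = n * 6.022
N / 1e23 = 4.759 * 6.022
N / 1e23 = 28.658698, rounded to 4 dp:

28.6587


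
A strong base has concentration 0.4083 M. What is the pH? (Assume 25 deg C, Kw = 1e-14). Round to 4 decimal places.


A strong base dissociates completely, so [OH-] equals the given concentration.
pOH = -log10([OH-]) = -log10(0.4083) = 0.389021
pH = 14 - pOH = 14 - 0.389021
pH = 13.610979, rounded to 4 dp:

13.6110


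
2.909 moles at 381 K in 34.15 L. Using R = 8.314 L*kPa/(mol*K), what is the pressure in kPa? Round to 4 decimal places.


PV = nRT, solve for P = nRT / V.
nRT = 2.909 * 8.314 * 381 = 9214.6473
P = 9214.6473 / 34.15
P = 269.82861786 kPa, rounded to 4 dp:

269.8286 kPa


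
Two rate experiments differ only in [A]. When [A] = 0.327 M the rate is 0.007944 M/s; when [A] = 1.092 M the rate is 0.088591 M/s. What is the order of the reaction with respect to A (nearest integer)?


Rate is proportional to [A]^n, so rate2/rate1 = ([A]2/[A]1)^n. Take logs to solve for n.
rate2/rate1 = 0.088591 / 0.007944 = 11.1519
[A]2/[A]1 = 1.092 / 0.327 = 3.3394
n = ln(11.1519) / ln(3.3394) = 2.0
Nearest integer order:

2


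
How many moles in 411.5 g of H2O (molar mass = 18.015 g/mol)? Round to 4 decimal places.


n = mass / M
n = 411.5 / 18.015
n = 22.84207605 mol, rounded to 4 dp:

22.8421 mol


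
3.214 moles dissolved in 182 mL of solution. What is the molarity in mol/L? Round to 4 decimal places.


Convert volume to liters: V_L = V_mL / 1000.
V_L = 182 / 1000 = 0.182 L
M = n / V_L = 3.214 / 0.182
M = 17.65934066 mol/L, rounded to 4 dp:

17.6593 mol/L


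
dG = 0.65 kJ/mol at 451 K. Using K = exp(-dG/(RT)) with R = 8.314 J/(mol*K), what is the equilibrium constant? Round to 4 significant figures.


dG is in kJ/mol; multiply by 1000 to match R in J/(mol*K).
RT = 8.314 * 451 = 3749.614 J/mol
exponent = -dG*1000 / (RT) = -(0.65*1000) / 3749.614 = -0.17335118
K = exp(-0.17335118)
K = 0.84084228, rounded to 4 significant figures:

0.8408


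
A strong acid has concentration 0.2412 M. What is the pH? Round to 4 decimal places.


A strong acid dissociates completely, so [H+] equals the given concentration.
pH = -log10([H+]) = -log10(0.2412)
pH = 0.6176227, rounded to 4 dp:

0.6176


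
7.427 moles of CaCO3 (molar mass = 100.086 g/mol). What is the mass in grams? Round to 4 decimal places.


mass = n * M
mass = 7.427 * 100.086
mass = 743.338722 g, rounded to 4 dp:

743.3387 g


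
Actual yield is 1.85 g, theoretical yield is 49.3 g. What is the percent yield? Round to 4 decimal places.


% yield = 100 * actual / theoretical
% yield = 100 * 1.85 / 49.3
% yield = 3.7525355 %, rounded to 4 dp:

3.7525 %


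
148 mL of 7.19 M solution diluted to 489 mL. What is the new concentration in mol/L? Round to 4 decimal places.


Dilution: M1*V1 = M2*V2, solve for M2.
M2 = M1*V1 / V2
M2 = 7.19 * 148 / 489
M2 = 1064.12 / 489
M2 = 2.17611452 mol/L, rounded to 4 dp:

2.1761 mol/L


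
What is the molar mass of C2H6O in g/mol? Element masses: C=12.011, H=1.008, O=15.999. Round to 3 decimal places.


M = sum(count * atomic_mass) over atoms.
M = 2*12.011 + 6*1.008 + 1*15.999
M = 24.022 + 6.048 + 15.999
M = 46.069 g/mol, rounded to 3 dp:

46.069 g/mol


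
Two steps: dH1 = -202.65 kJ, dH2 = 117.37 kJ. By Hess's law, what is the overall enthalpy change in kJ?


Hess's law: enthalpy is a state function, so add the step enthalpies.
dH_total = dH1 + dH2 = -202.65 + (117.37)
dH_total = -85.28 kJ:

-85.28 kJ


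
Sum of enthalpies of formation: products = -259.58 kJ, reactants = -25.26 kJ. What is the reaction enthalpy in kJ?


dH_rxn = sum(dH_f products) - sum(dH_f reactants)
dH_rxn = -259.58 - (-25.26)
dH_rxn = -234.32 kJ:

-234.32 kJ


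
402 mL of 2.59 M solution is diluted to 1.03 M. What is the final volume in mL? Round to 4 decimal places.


Dilution: M1*V1 = M2*V2, solve for V2.
V2 = M1*V1 / M2
V2 = 2.59 * 402 / 1.03
V2 = 1041.18 / 1.03
V2 = 1010.85436893 mL, rounded to 4 dp:

1010.8544 mL


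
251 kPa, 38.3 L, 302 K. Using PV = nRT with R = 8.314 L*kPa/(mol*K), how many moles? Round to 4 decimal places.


PV = nRT, solve for n = PV / (RT).
PV = 251 * 38.3 = 9613.3
RT = 8.314 * 302 = 2510.828
n = 9613.3 / 2510.828
n = 3.82873697 mol, rounded to 4 dp:

3.8287 mol


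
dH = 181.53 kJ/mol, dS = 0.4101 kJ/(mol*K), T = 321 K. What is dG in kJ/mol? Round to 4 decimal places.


Gibbs: dG = dH - T*dS (consistent units, dS already in kJ/(mol*K)).
T*dS = 321 * 0.4101 = 131.6421
dG = 181.53 - (131.6421)
dG = 49.8879 kJ/mol, rounded to 4 dp:

49.8879 kJ/mol


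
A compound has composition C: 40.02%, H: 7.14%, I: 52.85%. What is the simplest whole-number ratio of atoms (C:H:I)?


Assume 100 g of compound, divide each mass% by atomic mass to get moles, then normalize by the smallest to get a raw atom ratio.
Moles per 100 g: C: 40.02/12.011 = 3.3319, H: 7.14/1.008 = 7.0833, I: 52.85/126.904 = 0.4165
Raw ratio (divide by min = 0.4165): C: 8.001, H: 17.009, I: 1.0
Multiply by 1 to clear fractions: C: 8.001 ~= 8, H: 17.009 ~= 17, I: 1.0 ~= 1
Reduce by GCD to get the simplest whole-number ratio:

8:17:1


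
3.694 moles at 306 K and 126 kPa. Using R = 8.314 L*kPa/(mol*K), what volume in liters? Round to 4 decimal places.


PV = nRT, solve for V = nRT / P.
nRT = 3.694 * 8.314 * 306 = 9397.8463
V = 9397.8463 / 126
V = 74.58608175 L, rounded to 4 dp:

74.5861 L


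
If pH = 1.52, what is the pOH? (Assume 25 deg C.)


At 25 deg C, pH + pOH = 14.
pOH = 14 - pH = 14 - 1.52
pOH = 12.48:

12.48


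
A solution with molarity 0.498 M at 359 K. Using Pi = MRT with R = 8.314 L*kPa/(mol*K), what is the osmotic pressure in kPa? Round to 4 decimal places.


Osmotic pressure (van't Hoff): Pi = M*R*T.
RT = 8.314 * 359 = 2984.726
Pi = 0.498 * 2984.726
Pi = 1486.393548 kPa, rounded to 4 dp:

1486.3935 kPa


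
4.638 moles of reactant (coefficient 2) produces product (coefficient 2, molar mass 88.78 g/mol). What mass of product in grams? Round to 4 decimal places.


Use the coefficient ratio to convert reactant moles to product moles, then multiply by the product's molar mass.
moles_P = moles_R * (coeff_P / coeff_R) = 4.638 * (2/2) = 4.638
mass_P = moles_P * M_P = 4.638 * 88.78
mass_P = 411.76164 g, rounded to 4 dp:

411.7616 g


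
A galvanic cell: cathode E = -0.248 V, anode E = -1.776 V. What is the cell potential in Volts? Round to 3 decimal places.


Standard cell potential: E_cell = E_cathode - E_anode.
E_cell = -0.248 - (-1.776)
E_cell = 1.528 V, rounded to 3 dp:

1.528 V


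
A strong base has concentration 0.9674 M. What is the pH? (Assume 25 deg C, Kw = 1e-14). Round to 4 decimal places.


A strong base dissociates completely, so [OH-] equals the given concentration.
pOH = -log10([OH-]) = -log10(0.9674) = 0.014394
pH = 14 - pOH = 14 - 0.014394
pH = 13.985606, rounded to 4 dp:

13.9856


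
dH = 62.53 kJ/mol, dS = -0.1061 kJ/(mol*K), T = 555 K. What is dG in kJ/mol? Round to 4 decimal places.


Gibbs: dG = dH - T*dS (consistent units, dS already in kJ/(mol*K)).
T*dS = 555 * -0.1061 = -58.8855
dG = 62.53 - (-58.8855)
dG = 121.4155 kJ/mol, rounded to 4 dp:

121.4155 kJ/mol


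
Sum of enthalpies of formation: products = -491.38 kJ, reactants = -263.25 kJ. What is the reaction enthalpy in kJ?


dH_rxn = sum(dH_f products) - sum(dH_f reactants)
dH_rxn = -491.38 - (-263.25)
dH_rxn = -228.13 kJ:

-228.13 kJ


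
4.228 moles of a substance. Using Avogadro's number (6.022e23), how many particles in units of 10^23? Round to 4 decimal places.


N = n * NA, then divide by 1e23 for the requested units.
N / 1e23 = n * 6.022
N / 1e23 = 4.228 * 6.022
N / 1e23 = 25.461016, rounded to 4 dp:

25.4610


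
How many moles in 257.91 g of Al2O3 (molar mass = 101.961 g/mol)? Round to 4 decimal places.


n = mass / M
n = 257.91 / 101.961
n = 2.52949657 mol, rounded to 4 dp:

2.5295 mol


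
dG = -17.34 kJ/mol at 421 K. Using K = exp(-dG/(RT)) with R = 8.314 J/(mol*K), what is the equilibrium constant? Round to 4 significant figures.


dG is in kJ/mol; multiply by 1000 to match R in J/(mol*K).
RT = 8.314 * 421 = 3500.194 J/mol
exponent = -dG*1000 / (RT) = -(-17.34*1000) / 3500.194 = 4.95401112
K = exp(4.95401112)
K = 141.74237, rounded to 4 significant figures:

141.7


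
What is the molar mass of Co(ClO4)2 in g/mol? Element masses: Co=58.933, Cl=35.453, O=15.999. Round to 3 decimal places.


M = sum(count * atomic_mass) over atoms.
M = 1*58.933 + 2*35.453 + 8*15.999
M = 58.933 + 70.906 + 127.992
M = 257.831 g/mol, rounded to 3 dp:

257.831 g/mol


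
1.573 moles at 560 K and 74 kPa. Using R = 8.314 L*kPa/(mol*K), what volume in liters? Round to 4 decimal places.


PV = nRT, solve for V = nRT / P.
nRT = 1.573 * 8.314 * 560 = 7323.6363
V = 7323.6363 / 74
V = 98.96805811 L, rounded to 4 dp:

98.9681 L


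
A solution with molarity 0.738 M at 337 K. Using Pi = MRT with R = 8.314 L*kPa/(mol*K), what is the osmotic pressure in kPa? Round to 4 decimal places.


Osmotic pressure (van't Hoff): Pi = M*R*T.
RT = 8.314 * 337 = 2801.818
Pi = 0.738 * 2801.818
Pi = 2067.741684 kPa, rounded to 4 dp:

2067.7417 kPa


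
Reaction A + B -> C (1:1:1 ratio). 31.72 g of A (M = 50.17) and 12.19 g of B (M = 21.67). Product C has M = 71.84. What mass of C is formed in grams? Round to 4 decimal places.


Find moles of each reactant; the smaller value is the limiting reagent in a 1:1:1 reaction, so moles_C equals moles of the limiter.
n_A = mass_A / M_A = 31.72 / 50.17 = 0.63225 mol
n_B = mass_B / M_B = 12.19 / 21.67 = 0.562529 mol
Limiting reagent: B (smaller), n_limiting = 0.562529 mol
mass_C = n_limiting * M_C = 0.562529 * 71.84
mass_C = 40.41208336 g, rounded to 4 dp:

40.4121 g


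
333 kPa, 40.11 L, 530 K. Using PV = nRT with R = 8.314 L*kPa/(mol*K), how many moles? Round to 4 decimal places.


PV = nRT, solve for n = PV / (RT).
PV = 333 * 40.11 = 13356.63
RT = 8.314 * 530 = 4406.42
n = 13356.63 / 4406.42
n = 3.03117497 mol, rounded to 4 dp:

3.0312 mol


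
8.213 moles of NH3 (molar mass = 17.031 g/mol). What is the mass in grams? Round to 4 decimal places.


mass = n * M
mass = 8.213 * 17.031
mass = 139.875603 g, rounded to 4 dp:

139.8756 g


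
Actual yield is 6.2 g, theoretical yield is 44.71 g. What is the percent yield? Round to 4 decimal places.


% yield = 100 * actual / theoretical
% yield = 100 * 6.2 / 44.71
% yield = 13.86714382 %, rounded to 4 dp:

13.8671 %


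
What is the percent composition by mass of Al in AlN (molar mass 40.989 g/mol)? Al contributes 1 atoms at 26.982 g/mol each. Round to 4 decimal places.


pct = 100 * (n_elem * M_elem) / M_total
mass_contribution = 1 * 26.982 = 26.982 g/mol
pct = 100 * 26.982 / 40.989
pct = 65.82741711 %, rounded to 4 dp:

65.8274 %


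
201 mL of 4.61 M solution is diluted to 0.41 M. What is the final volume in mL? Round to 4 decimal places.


Dilution: M1*V1 = M2*V2, solve for V2.
V2 = M1*V1 / M2
V2 = 4.61 * 201 / 0.41
V2 = 926.61 / 0.41
V2 = 2260.02439024 mL, rounded to 4 dp:

2260.0244 mL


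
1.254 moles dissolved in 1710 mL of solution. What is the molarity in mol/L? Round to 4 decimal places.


Convert volume to liters: V_L = V_mL / 1000.
V_L = 1710 / 1000 = 1.71 L
M = n / V_L = 1.254 / 1.71
M = 0.73333333 mol/L, rounded to 4 dp:

0.7333 mol/L


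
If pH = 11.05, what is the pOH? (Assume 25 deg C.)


At 25 deg C, pH + pOH = 14.
pOH = 14 - pH = 14 - 11.05
pOH = 2.95:

2.95


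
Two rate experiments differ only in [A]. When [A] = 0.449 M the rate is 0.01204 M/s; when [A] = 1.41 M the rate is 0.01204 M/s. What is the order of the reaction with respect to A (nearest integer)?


Rate is proportional to [A]^n, so rate2/rate1 = ([A]2/[A]1)^n. Take logs to solve for n.
rate2/rate1 = 0.01204 / 0.01204 = 1.0
[A]2/[A]1 = 1.41 / 0.449 = 3.1403
n = ln(1.0) / ln(3.1403) = 0.0
Nearest integer order:

0


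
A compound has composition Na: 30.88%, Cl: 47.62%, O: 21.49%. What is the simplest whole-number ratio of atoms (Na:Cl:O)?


Assume 100 g of compound, divide each mass% by atomic mass to get moles, then normalize by the smallest to get a raw atom ratio.
Moles per 100 g: Na: 30.88/22.99 = 1.3432, Cl: 47.62/35.453 = 1.3432, O: 21.49/15.999 = 1.3432
Raw ratio (divide by min = 1.3432): Na: 1.0, Cl: 1.0, O: 1.0
Multiply by 1 to clear fractions: Na: 1.0 ~= 1, Cl: 1.0 ~= 1, O: 1.0 ~= 1
Reduce by GCD to get the simplest whole-number ratio:

1:1:1


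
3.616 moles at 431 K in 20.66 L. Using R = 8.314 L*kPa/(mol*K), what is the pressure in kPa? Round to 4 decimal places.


PV = nRT, solve for P = nRT / V.
nRT = 3.616 * 8.314 * 431 = 12957.3357
P = 12957.3357 / 20.66
P = 627.17016941 kPa, rounded to 4 dp:

627.1702 kPa


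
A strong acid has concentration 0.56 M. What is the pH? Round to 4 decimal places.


A strong acid dissociates completely, so [H+] equals the given concentration.
pH = -log10([H+]) = -log10(0.56)
pH = 0.25181197, rounded to 4 dp:

0.2518


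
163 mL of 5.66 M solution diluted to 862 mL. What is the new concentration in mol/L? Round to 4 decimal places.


Dilution: M1*V1 = M2*V2, solve for M2.
M2 = M1*V1 / V2
M2 = 5.66 * 163 / 862
M2 = 922.58 / 862
M2 = 1.07027842 mol/L, rounded to 4 dp:

1.0703 mol/L


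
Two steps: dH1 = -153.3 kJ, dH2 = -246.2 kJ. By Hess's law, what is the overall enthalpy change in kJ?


Hess's law: enthalpy is a state function, so add the step enthalpies.
dH_total = dH1 + dH2 = -153.3 + (-246.2)
dH_total = -399.5 kJ:

-399.50 kJ


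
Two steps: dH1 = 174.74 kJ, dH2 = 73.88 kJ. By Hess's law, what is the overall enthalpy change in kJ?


Hess's law: enthalpy is a state function, so add the step enthalpies.
dH_total = dH1 + dH2 = 174.74 + (73.88)
dH_total = 248.62 kJ:

248.62 kJ


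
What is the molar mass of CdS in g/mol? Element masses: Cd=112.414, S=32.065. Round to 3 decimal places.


M = sum(count * atomic_mass) over atoms.
M = 1*112.414 + 1*32.065
M = 112.414 + 32.065
M = 144.479 g/mol, rounded to 3 dp:

144.479 g/mol


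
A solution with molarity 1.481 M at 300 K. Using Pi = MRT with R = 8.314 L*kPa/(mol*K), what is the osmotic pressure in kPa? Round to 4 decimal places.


Osmotic pressure (van't Hoff): Pi = M*R*T.
RT = 8.314 * 300 = 2494.2
Pi = 1.481 * 2494.2
Pi = 3693.9102 kPa, rounded to 4 dp:

3693.9102 kPa


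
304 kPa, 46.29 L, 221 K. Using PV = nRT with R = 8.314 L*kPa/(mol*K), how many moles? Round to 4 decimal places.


PV = nRT, solve for n = PV / (RT).
PV = 304 * 46.29 = 14072.16
RT = 8.314 * 221 = 1837.394
n = 14072.16 / 1837.394
n = 7.65876018 mol, rounded to 4 dp:

7.6588 mol


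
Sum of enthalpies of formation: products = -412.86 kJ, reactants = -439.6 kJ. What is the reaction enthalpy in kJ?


dH_rxn = sum(dH_f products) - sum(dH_f reactants)
dH_rxn = -412.86 - (-439.6)
dH_rxn = 26.74 kJ:

26.74 kJ


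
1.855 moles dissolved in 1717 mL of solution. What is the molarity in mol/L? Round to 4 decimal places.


Convert volume to liters: V_L = V_mL / 1000.
V_L = 1717 / 1000 = 1.717 L
M = n / V_L = 1.855 / 1.717
M = 1.08037274 mol/L, rounded to 4 dp:

1.0804 mol/L


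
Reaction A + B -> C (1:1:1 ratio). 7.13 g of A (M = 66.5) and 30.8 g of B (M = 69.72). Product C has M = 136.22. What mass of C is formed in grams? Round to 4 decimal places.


Find moles of each reactant; the smaller value is the limiting reagent in a 1:1:1 reaction, so moles_C equals moles of the limiter.
n_A = mass_A / M_A = 7.13 / 66.5 = 0.107218 mol
n_B = mass_B / M_B = 30.8 / 69.72 = 0.441767 mol
Limiting reagent: A (smaller), n_limiting = 0.107218 mol
mass_C = n_limiting * M_C = 0.107218 * 136.22
mass_C = 14.60523596 g, rounded to 4 dp:

14.6052 g


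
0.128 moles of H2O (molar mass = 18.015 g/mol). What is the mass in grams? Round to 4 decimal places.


mass = n * M
mass = 0.128 * 18.015
mass = 2.30592 g, rounded to 4 dp:

2.3059 g


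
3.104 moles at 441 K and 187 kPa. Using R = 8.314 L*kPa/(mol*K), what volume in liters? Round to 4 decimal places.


PV = nRT, solve for V = nRT / P.
nRT = 3.104 * 8.314 * 441 = 11380.7353
V = 11380.7353 / 187
V = 60.85954706 L, rounded to 4 dp:

60.8595 L


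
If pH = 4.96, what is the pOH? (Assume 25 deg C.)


At 25 deg C, pH + pOH = 14.
pOH = 14 - pH = 14 - 4.96
pOH = 9.04:

9.04


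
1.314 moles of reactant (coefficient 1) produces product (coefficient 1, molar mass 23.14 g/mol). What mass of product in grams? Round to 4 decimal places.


Use the coefficient ratio to convert reactant moles to product moles, then multiply by the product's molar mass.
moles_P = moles_R * (coeff_P / coeff_R) = 1.314 * (1/1) = 1.314
mass_P = moles_P * M_P = 1.314 * 23.14
mass_P = 30.40596 g, rounded to 4 dp:

30.4060 g


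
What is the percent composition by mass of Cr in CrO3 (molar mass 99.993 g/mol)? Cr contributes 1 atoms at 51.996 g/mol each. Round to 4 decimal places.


pct = 100 * (n_elem * M_elem) / M_total
mass_contribution = 1 * 51.996 = 51.996 g/mol
pct = 100 * 51.996 / 99.993
pct = 51.99963997 %, rounded to 4 dp:

51.9996 %


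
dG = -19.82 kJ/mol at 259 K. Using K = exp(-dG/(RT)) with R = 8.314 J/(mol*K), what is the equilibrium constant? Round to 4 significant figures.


dG is in kJ/mol; multiply by 1000 to match R in J/(mol*K).
RT = 8.314 * 259 = 2153.326 J/mol
exponent = -dG*1000 / (RT) = -(-19.82*1000) / 2153.326 = 9.20436571
K = exp(9.20436571)
K = 9940.4315, rounded to 4 significant figures:

9940


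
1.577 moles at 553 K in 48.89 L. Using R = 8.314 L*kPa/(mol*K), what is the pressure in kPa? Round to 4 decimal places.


PV = nRT, solve for P = nRT / V.
nRT = 1.577 * 8.314 * 553 = 7250.4814
P = 7250.4814 / 48.89
P = 148.30193087 kPa, rounded to 4 dp:

148.3019 kPa


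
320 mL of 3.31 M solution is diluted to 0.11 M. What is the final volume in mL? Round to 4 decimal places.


Dilution: M1*V1 = M2*V2, solve for V2.
V2 = M1*V1 / M2
V2 = 3.31 * 320 / 0.11
V2 = 1059.2 / 0.11
V2 = 9629.09090909 mL, rounded to 4 dp:

9629.0909 mL


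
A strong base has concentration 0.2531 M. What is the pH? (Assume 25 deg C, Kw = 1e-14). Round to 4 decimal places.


A strong base dissociates completely, so [OH-] equals the given concentration.
pOH = -log10([OH-]) = -log10(0.2531) = 0.596708
pH = 14 - pOH = 14 - 0.596708
pH = 13.403292, rounded to 4 dp:

13.4033


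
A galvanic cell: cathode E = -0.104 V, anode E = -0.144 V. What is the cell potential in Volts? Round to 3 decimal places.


Standard cell potential: E_cell = E_cathode - E_anode.
E_cell = -0.104 - (-0.144)
E_cell = 0.04 V, rounded to 3 dp:

0.040 V


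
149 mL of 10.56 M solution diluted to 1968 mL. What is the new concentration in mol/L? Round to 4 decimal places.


Dilution: M1*V1 = M2*V2, solve for M2.
M2 = M1*V1 / V2
M2 = 10.56 * 149 / 1968
M2 = 1573.44 / 1968
M2 = 0.7995122 mol/L, rounded to 4 dp:

0.7995 mol/L


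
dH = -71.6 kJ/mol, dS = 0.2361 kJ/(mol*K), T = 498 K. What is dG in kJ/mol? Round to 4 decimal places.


Gibbs: dG = dH - T*dS (consistent units, dS already in kJ/(mol*K)).
T*dS = 498 * 0.2361 = 117.5778
dG = -71.6 - (117.5778)
dG = -189.1778 kJ/mol, rounded to 4 dp:

-189.1778 kJ/mol


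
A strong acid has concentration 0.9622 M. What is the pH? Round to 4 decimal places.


A strong acid dissociates completely, so [H+] equals the given concentration.
pH = -log10([H+]) = -log10(0.9622)
pH = 0.01673465, rounded to 4 dp:

0.0167


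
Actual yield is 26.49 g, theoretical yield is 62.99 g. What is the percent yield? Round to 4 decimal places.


% yield = 100 * actual / theoretical
% yield = 100 * 26.49 / 62.99
% yield = 42.05429433 %, rounded to 4 dp:

42.0543 %


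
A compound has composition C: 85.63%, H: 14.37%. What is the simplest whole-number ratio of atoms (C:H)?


Assume 100 g of compound, divide each mass% by atomic mass to get moles, then normalize by the smallest to get a raw atom ratio.
Moles per 100 g: C: 85.63/12.011 = 7.1293, H: 14.37/1.008 = 14.256
Raw ratio (divide by min = 7.1293): C: 1.0, H: 2.0
Multiply by 1 to clear fractions: C: 1.0 ~= 1, H: 2.0 ~= 2
Reduce by GCD to get the simplest whole-number ratio:

1:2


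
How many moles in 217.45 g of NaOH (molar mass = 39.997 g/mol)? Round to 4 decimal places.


n = mass / M
n = 217.45 / 39.997
n = 5.43665775 mol, rounded to 4 dp:

5.4367 mol


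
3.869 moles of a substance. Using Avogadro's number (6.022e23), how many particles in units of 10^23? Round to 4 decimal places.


N = n * NA, then divide by 1e23 for the requested units.
N / 1e23 = n * 6.022
N / 1e23 = 3.869 * 6.022
N / 1e23 = 23.299118, rounded to 4 dp:

23.2991


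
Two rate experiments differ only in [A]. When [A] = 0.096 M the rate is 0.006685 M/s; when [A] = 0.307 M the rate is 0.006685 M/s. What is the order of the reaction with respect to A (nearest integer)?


Rate is proportional to [A]^n, so rate2/rate1 = ([A]2/[A]1)^n. Take logs to solve for n.
rate2/rate1 = 0.006685 / 0.006685 = 1.0
[A]2/[A]1 = 0.307 / 0.096 = 3.1979
n = ln(1.0) / ln(3.1979) = 0.0
Nearest integer order:

0


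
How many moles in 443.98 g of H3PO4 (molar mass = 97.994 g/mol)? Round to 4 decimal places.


n = mass / M
n = 443.98 / 97.994
n = 4.53068555 mol, rounded to 4 dp:

4.5307 mol


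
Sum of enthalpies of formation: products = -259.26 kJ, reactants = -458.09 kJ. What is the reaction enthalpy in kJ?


dH_rxn = sum(dH_f products) - sum(dH_f reactants)
dH_rxn = -259.26 - (-458.09)
dH_rxn = 198.83 kJ:

198.83 kJ


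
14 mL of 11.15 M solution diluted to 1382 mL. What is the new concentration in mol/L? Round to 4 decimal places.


Dilution: M1*V1 = M2*V2, solve for M2.
M2 = M1*V1 / V2
M2 = 11.15 * 14 / 1382
M2 = 156.1 / 1382
M2 = 0.11295224 mol/L, rounded to 4 dp:

0.1130 mol/L


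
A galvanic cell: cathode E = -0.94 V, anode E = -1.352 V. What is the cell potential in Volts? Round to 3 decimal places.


Standard cell potential: E_cell = E_cathode - E_anode.
E_cell = -0.94 - (-1.352)
E_cell = 0.412 V, rounded to 3 dp:

0.412 V


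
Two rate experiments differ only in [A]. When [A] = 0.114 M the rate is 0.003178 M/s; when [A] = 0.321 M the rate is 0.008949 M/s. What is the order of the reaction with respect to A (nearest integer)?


Rate is proportional to [A]^n, so rate2/rate1 = ([A]2/[A]1)^n. Take logs to solve for n.
rate2/rate1 = 0.008949 / 0.003178 = 2.8159
[A]2/[A]1 = 0.321 / 0.114 = 2.8158
n = ln(2.8159) / ln(2.8158) = 1.0
Nearest integer order:

1


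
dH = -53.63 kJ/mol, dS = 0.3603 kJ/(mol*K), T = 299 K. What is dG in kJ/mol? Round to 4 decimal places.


Gibbs: dG = dH - T*dS (consistent units, dS already in kJ/(mol*K)).
T*dS = 299 * 0.3603 = 107.7297
dG = -53.63 - (107.7297)
dG = -161.3597 kJ/mol, rounded to 4 dp:

-161.3597 kJ/mol


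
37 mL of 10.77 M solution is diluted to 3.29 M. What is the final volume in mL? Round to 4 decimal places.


Dilution: M1*V1 = M2*V2, solve for V2.
V2 = M1*V1 / M2
V2 = 10.77 * 37 / 3.29
V2 = 398.49 / 3.29
V2 = 121.12158055 mL, rounded to 4 dp:

121.1216 mL


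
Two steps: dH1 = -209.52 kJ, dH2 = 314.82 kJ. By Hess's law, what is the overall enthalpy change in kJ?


Hess's law: enthalpy is a state function, so add the step enthalpies.
dH_total = dH1 + dH2 = -209.52 + (314.82)
dH_total = 105.3 kJ:

105.30 kJ


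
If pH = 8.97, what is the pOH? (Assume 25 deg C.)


At 25 deg C, pH + pOH = 14.
pOH = 14 - pH = 14 - 8.97
pOH = 5.03:

5.03


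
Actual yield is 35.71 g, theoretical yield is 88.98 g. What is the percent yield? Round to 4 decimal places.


% yield = 100 * actual / theoretical
% yield = 100 * 35.71 / 88.98
% yield = 40.13261407 %, rounded to 4 dp:

40.1326 %


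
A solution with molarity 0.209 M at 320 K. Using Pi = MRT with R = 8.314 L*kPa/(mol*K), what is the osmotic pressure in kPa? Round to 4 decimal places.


Osmotic pressure (van't Hoff): Pi = M*R*T.
RT = 8.314 * 320 = 2660.48
Pi = 0.209 * 2660.48
Pi = 556.04032 kPa, rounded to 4 dp:

556.0403 kPa


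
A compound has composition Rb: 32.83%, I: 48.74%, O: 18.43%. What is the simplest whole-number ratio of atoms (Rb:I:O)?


Assume 100 g of compound, divide each mass% by atomic mass to get moles, then normalize by the smallest to get a raw atom ratio.
Moles per 100 g: Rb: 32.83/85.468 = 0.3841, I: 48.74/126.904 = 0.3841, O: 18.43/15.999 = 1.1519
Raw ratio (divide by min = 0.3841): Rb: 1.0, I: 1.0, O: 2.999
Multiply by 1 to clear fractions: Rb: 1.0 ~= 1, I: 1.0 ~= 1, O: 2.999 ~= 3
Reduce by GCD to get the simplest whole-number ratio:

1:1:3


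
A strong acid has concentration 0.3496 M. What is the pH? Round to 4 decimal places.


A strong acid dissociates completely, so [H+] equals the given concentration.
pH = -log10([H+]) = -log10(0.3496)
pH = 0.45642858, rounded to 4 dp:

0.4564


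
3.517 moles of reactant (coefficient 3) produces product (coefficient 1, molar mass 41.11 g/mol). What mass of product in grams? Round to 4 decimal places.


Use the coefficient ratio to convert reactant moles to product moles, then multiply by the product's molar mass.
moles_P = moles_R * (coeff_P / coeff_R) = 3.517 * (1/3) = 1.172333
mass_P = moles_P * M_P = 1.172333 * 41.11
mass_P = 48.19460963 g, rounded to 4 dp:

48.1946 g


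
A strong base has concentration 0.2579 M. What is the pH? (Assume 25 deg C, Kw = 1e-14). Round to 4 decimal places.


A strong base dissociates completely, so [OH-] equals the given concentration.
pOH = -log10([OH-]) = -log10(0.2579) = 0.588549
pH = 14 - pOH = 14 - 0.588549
pH = 13.411451, rounded to 4 dp:

13.4115


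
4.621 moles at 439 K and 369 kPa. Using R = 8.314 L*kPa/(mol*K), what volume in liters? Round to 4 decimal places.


PV = nRT, solve for V = nRT / P.
nRT = 4.621 * 8.314 * 439 = 16865.9384
V = 16865.9384 / 369
V = 45.70715014 L, rounded to 4 dp:

45.7072 L


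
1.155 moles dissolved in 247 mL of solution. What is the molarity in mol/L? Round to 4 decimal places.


Convert volume to liters: V_L = V_mL / 1000.
V_L = 247 / 1000 = 0.247 L
M = n / V_L = 1.155 / 0.247
M = 4.67611336 mol/L, rounded to 4 dp:

4.6761 mol/L


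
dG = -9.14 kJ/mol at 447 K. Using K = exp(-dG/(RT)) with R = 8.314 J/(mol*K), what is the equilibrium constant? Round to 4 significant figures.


dG is in kJ/mol; multiply by 1000 to match R in J/(mol*K).
RT = 8.314 * 447 = 3716.358 J/mol
exponent = -dG*1000 / (RT) = -(-9.14*1000) / 3716.358 = 2.45939708
K = exp(2.45939708)
K = 11.697757, rounded to 4 significant figures:

11.70


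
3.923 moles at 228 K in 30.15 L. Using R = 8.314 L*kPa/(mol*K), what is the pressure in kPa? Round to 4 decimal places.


PV = nRT, solve for P = nRT / V.
nRT = 3.923 * 8.314 * 228 = 7436.4074
P = 7436.4074 / 30.15
P = 246.64701161 kPa, rounded to 4 dp:

246.6470 kPa


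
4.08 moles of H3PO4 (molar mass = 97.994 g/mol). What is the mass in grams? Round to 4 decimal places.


mass = n * M
mass = 4.08 * 97.994
mass = 399.81552 g, rounded to 4 dp:

399.8155 g


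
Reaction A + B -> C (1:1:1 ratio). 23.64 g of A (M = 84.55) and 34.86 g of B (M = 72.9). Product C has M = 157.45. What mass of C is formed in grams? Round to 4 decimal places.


Find moles of each reactant; the smaller value is the limiting reagent in a 1:1:1 reaction, so moles_C equals moles of the limiter.
n_A = mass_A / M_A = 23.64 / 84.55 = 0.279598 mol
n_B = mass_B / M_B = 34.86 / 72.9 = 0.478189 mol
Limiting reagent: A (smaller), n_limiting = 0.279598 mol
mass_C = n_limiting * M_C = 0.279598 * 157.45
mass_C = 44.0227051 g, rounded to 4 dp:

44.0227 g


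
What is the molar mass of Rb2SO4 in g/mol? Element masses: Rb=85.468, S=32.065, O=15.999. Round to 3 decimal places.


M = sum(count * atomic_mass) over atoms.
M = 2*85.468 + 1*32.065 + 4*15.999
M = 170.936 + 32.065 + 63.996
M = 266.997 g/mol, rounded to 3 dp:

266.997 g/mol


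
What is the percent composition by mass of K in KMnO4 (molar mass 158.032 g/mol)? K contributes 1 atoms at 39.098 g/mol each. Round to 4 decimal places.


pct = 100 * (n_elem * M_elem) / M_total
mass_contribution = 1 * 39.098 = 39.098 g/mol
pct = 100 * 39.098 / 158.032
pct = 24.74055887 %, rounded to 4 dp:

24.7406 %


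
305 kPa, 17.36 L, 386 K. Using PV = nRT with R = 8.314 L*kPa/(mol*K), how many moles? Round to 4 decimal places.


PV = nRT, solve for n = PV / (RT).
PV = 305 * 17.36 = 5294.8
RT = 8.314 * 386 = 3209.204
n = 5294.8 / 3209.204
n = 1.64987953 mol, rounded to 4 dp:

1.6499 mol


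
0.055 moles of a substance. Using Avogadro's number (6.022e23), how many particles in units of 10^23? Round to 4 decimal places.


N = n * NA, then divide by 1e23 for the requested units.
N / 1e23 = n * 6.022
N / 1e23 = 0.055 * 6.022
N / 1e23 = 0.33121, rounded to 4 dp:

0.3312


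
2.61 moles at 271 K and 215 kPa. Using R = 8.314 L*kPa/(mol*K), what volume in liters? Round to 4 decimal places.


PV = nRT, solve for V = nRT / P.
nRT = 2.61 * 8.314 * 271 = 5880.5753
V = 5880.5753 / 215
V = 27.35151302 L, rounded to 4 dp:

27.3515 L


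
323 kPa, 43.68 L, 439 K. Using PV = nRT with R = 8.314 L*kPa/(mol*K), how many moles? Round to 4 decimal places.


PV = nRT, solve for n = PV / (RT).
PV = 323 * 43.68 = 14108.64
RT = 8.314 * 439 = 3649.846
n = 14108.64 / 3649.846
n = 3.86554392 mol, rounded to 4 dp:

3.8655 mol


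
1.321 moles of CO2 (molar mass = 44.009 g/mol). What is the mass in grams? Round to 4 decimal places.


mass = n * M
mass = 1.321 * 44.009
mass = 58.135889 g, rounded to 4 dp:

58.1359 g


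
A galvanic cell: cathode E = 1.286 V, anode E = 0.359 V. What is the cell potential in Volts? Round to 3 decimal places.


Standard cell potential: E_cell = E_cathode - E_anode.
E_cell = 1.286 - (0.359)
E_cell = 0.927 V, rounded to 3 dp:

0.927 V


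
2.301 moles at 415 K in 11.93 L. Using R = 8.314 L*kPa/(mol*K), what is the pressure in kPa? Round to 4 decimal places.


PV = nRT, solve for P = nRT / V.
nRT = 2.301 * 8.314 * 415 = 7939.1633
P = 7939.1633 / 11.93
P = 665.47890193 kPa, rounded to 4 dp:

665.4789 kPa


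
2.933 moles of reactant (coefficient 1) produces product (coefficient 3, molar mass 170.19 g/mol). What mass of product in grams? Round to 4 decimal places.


Use the coefficient ratio to convert reactant moles to product moles, then multiply by the product's molar mass.
moles_P = moles_R * (coeff_P / coeff_R) = 2.933 * (3/1) = 8.799
mass_P = moles_P * M_P = 8.799 * 170.19
mass_P = 1497.50181 g, rounded to 4 dp:

1497.5018 g


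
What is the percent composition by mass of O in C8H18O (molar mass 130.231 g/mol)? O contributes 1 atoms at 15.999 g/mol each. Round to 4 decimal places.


pct = 100 * (n_elem * M_elem) / M_total
mass_contribution = 1 * 15.999 = 15.999 g/mol
pct = 100 * 15.999 / 130.231
pct = 12.28509341 %, rounded to 4 dp:

12.2851 %


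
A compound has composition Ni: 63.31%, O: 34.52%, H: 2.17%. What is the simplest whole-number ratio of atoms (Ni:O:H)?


Assume 100 g of compound, divide each mass% by atomic mass to get moles, then normalize by the smallest to get a raw atom ratio.
Moles per 100 g: Ni: 63.31/58.693 = 1.0787, O: 34.52/15.999 = 2.1576, H: 2.17/1.008 = 2.1528
Raw ratio (divide by min = 1.0787): Ni: 1.0, O: 2.0, H: 1.996
Multiply by 1 to clear fractions: Ni: 1.0 ~= 1, O: 2.0 ~= 2, H: 1.996 ~= 2
Reduce by GCD to get the simplest whole-number ratio:

1:2:2


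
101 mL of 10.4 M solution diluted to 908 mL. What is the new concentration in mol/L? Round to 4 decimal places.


Dilution: M1*V1 = M2*V2, solve for M2.
M2 = M1*V1 / V2
M2 = 10.4 * 101 / 908
M2 = 1050.4 / 908
M2 = 1.15682819 mol/L, rounded to 4 dp:

1.1568 mol/L


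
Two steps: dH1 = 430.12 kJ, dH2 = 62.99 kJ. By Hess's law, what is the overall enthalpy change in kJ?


Hess's law: enthalpy is a state function, so add the step enthalpies.
dH_total = dH1 + dH2 = 430.12 + (62.99)
dH_total = 493.11 kJ:

493.11 kJ


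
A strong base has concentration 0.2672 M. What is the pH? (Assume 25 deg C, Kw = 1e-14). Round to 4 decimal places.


A strong base dissociates completely, so [OH-] equals the given concentration.
pOH = -log10([OH-]) = -log10(0.2672) = 0.573164
pH = 14 - pOH = 14 - 0.573164
pH = 13.426836, rounded to 4 dp:

13.4268


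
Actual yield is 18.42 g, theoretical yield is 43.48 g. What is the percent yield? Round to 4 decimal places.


% yield = 100 * actual / theoretical
% yield = 100 * 18.42 / 43.48
% yield = 42.36430543 %, rounded to 4 dp:

42.3643 %


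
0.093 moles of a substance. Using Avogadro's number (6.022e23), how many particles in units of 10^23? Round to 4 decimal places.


N = n * NA, then divide by 1e23 for the requested units.
N / 1e23 = n * 6.022
N / 1e23 = 0.093 * 6.022
N / 1e23 = 0.560046, rounded to 4 dp:

0.5600


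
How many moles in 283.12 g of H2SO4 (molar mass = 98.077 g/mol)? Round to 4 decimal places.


n = mass / M
n = 283.12 / 98.077
n = 2.88671146 mol, rounded to 4 dp:

2.8867 mol


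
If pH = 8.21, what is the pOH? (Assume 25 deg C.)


At 25 deg C, pH + pOH = 14.
pOH = 14 - pH = 14 - 8.21
pOH = 5.79:

5.79


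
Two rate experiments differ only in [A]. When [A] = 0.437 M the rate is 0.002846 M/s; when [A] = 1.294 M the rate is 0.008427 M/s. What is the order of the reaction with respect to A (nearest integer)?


Rate is proportional to [A]^n, so rate2/rate1 = ([A]2/[A]1)^n. Take logs to solve for n.
rate2/rate1 = 0.008427 / 0.002846 = 2.961
[A]2/[A]1 = 1.294 / 0.437 = 2.9611
n = ln(2.961) / ln(2.9611) = 1.0
Nearest integer order:

1


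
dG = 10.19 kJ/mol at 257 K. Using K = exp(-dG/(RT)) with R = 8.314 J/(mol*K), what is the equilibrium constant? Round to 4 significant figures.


dG is in kJ/mol; multiply by 1000 to match R in J/(mol*K).
RT = 8.314 * 257 = 2136.698 J/mol
exponent = -dG*1000 / (RT) = -(10.19*1000) / 2136.698 = -4.76904083
K = exp(-4.76904083)
K = 0.0084885182, rounded to 4 significant figures:

0.008489


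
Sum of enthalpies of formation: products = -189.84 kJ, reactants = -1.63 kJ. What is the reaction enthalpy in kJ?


dH_rxn = sum(dH_f products) - sum(dH_f reactants)
dH_rxn = -189.84 - (-1.63)
dH_rxn = -188.21 kJ:

-188.21 kJ


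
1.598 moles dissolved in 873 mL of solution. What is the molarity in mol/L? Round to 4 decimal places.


Convert volume to liters: V_L = V_mL / 1000.
V_L = 873 / 1000 = 0.873 L
M = n / V_L = 1.598 / 0.873
M = 1.83046964 mol/L, rounded to 4 dp:

1.8305 mol/L


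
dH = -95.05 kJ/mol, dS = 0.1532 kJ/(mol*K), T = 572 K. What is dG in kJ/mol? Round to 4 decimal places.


Gibbs: dG = dH - T*dS (consistent units, dS already in kJ/(mol*K)).
T*dS = 572 * 0.1532 = 87.6304
dG = -95.05 - (87.6304)
dG = -182.6804 kJ/mol, rounded to 4 dp:

-182.6804 kJ/mol


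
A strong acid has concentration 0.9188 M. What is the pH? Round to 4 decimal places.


A strong acid dissociates completely, so [H+] equals the given concentration.
pH = -log10([H+]) = -log10(0.9188)
pH = 0.03677901, rounded to 4 dp:

0.0368


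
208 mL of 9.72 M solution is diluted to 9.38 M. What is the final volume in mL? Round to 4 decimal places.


Dilution: M1*V1 = M2*V2, solve for V2.
V2 = M1*V1 / M2
V2 = 9.72 * 208 / 9.38
V2 = 2021.76 / 9.38
V2 = 215.53944563 mL, rounded to 4 dp:

215.5394 mL


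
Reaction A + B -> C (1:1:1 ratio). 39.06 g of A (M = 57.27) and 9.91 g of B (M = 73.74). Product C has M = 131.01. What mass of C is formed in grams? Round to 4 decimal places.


Find moles of each reactant; the smaller value is the limiting reagent in a 1:1:1 reaction, so moles_C equals moles of the limiter.
n_A = mass_A / M_A = 39.06 / 57.27 = 0.682032 mol
n_B = mass_B / M_B = 9.91 / 73.74 = 0.134391 mol
Limiting reagent: B (smaller), n_limiting = 0.134391 mol
mass_C = n_limiting * M_C = 0.134391 * 131.01
mass_C = 17.60656491 g, rounded to 4 dp:

17.6066 g
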